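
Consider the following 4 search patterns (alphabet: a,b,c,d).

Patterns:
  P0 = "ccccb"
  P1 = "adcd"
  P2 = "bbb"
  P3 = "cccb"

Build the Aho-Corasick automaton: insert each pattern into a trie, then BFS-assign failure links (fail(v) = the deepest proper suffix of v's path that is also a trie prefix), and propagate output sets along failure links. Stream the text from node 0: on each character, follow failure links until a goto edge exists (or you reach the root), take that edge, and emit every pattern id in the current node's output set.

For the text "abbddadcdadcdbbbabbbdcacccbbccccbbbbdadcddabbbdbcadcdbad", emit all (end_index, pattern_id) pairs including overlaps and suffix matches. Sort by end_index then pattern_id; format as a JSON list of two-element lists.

Construct AC machine:
Trie (insert patterns):
  n0 'ε': a→6 b→10 c→1
  n1 'c': c→2
  n2 'cc': c→3
  n3 'ccc': b→13 c→4
  n4 'cccc': b→5
  n5 'ccccb': ·  [P0 ends]
  n6 'a': d→7
  n7 'ad': c→8
  n8 'adc': d→9
  n9 'adcd': ·  [P1 ends]
  n10 'b': b→11
  n11 'bb': b→12
  n12 'bbb': ·  [P2 ends]
  n13 'cccb': ·  [P3 ends]

BFS fail/out derivation:
  n1('c'): parent n0 fail=0; on 'c' 0 → fail=0;  out ∅∪∅=∅
  n6('a'): parent n0 fail=0; on 'a' 0 → fail=0;  out ∅∪∅=∅
  n10('b'): parent n0 fail=0; on 'b' 0 → fail=0;  out ∅∪∅=∅
  n2('cc'): parent n1 fail=0; on 'c' 0 → fail=1;  out ∅∪∅=∅
  n7('ad'): parent n6 fail=0; on 'd' 0 → fail=0;  out ∅∪∅=∅
  n11('bb'): parent n10 fail=0; on 'b' 0 → fail=10;  out ∅∪∅=∅
  n3('ccc'): parent n2 fail=1; on 'c' 1 → fail=2;  out ∅∪∅=∅
  n8('adc'): parent n7 fail=0; on 'c' 0 → fail=1;  out ∅∪∅=∅
  n12('bbb'): parent n11 fail=10; on 'b' 10 → fail=11;  out {2}∪∅={2}
  n4('cccc'): parent n3 fail=2; on 'c' 2 → fail=3;  out ∅∪∅=∅
  n9('adcd'): parent n8 fail=1; on 'd' 1→0 → fail=0;  out {1}∪∅={1}
  n13('cccb'): parent n3 fail=2; on 'b' 2→1→0 → fail=10;  out {3}∪∅={3}
  n5('ccccb'): parent n4 fail=3; on 'b' 3 → fail=13;  out {0}∪{3}={0,3}

Run:
pos 0 'a': at 6
pos 1 'b': at 10 (via fail)
pos 2 'b': at 11
pos 3 'd': at 0 (via fail)
pos 4 'd': at 0
pos 5 'a': at 6
pos 6 'd': at 7
pos 7 'c': at 8
pos 8 'd': at 9  emit P1@[5:8]
pos 9 'a': at 6 (via fail)
pos 10 'd': at 7
pos 11 'c': at 8
pos 12 'd': at 9  emit P1@[9:12]
pos 13 'b': at 10 (via fail)
pos 14 'b': at 11
pos 15 'b': at 12  emit P2@[13:15]
pos 16 'a': at 6 (via fail)
pos 17 'b': at 10 (via fail)
pos 18 'b': at 11
pos 19 'b': at 12  emit P2@[17:19]
pos 20 'd': at 0 (via fail)
pos 21 'c': at 1
pos 22 'a': at 6 (via fail)
pos 23 'c': at 1 (via fail)
pos 24 'c': at 2
pos 25 'c': at 3
pos 26 'b': at 13  emit P3@[23:26]
pos 27 'b': at 11 (via fail)
pos 28 'c': at 1 (via fail)
pos 29 'c': at 2
pos 30 'c': at 3
pos 31 'c': at 4
pos 32 'b': at 5  emit P0@[28:32],P3@[29:32]
pos 33 'b': at 11 (via fail)
pos 34 'b': at 12  emit P2@[32:34]
pos 35 'b': at 12 (via fail)  emit P2@[33:35]
pos 36 'd': at 0 (via fail)
pos 37 'a': at 6
pos 38 'd': at 7
pos 39 'c': at 8
pos 40 'd': at 9  emit P1@[37:40]
pos 41 'd': at 0 (via fail)
pos 42 'a': at 6
pos 43 'b': at 10 (via fail)
pos 44 'b': at 11
pos 45 'b': at 12  emit P2@[43:45]
pos 46 'd': at 0 (via fail)
pos 47 'b': at 10
pos 48 'c': at 1 (via fail)
pos 49 'a': at 6 (via fail)
pos 50 'd': at 7
pos 51 'c': at 8
pos 52 'd': at 9  emit P1@[49:52]
pos 53 'b': at 10 (via fail)
pos 54 'a': at 6 (via fail)
pos 55 'd': at 7

Result: [[8,1],[12,1],[15,2],[19,2],[26,3],[32,0],[32,3],[34,2],[35,2],[40,1],[45,2],[52,1]]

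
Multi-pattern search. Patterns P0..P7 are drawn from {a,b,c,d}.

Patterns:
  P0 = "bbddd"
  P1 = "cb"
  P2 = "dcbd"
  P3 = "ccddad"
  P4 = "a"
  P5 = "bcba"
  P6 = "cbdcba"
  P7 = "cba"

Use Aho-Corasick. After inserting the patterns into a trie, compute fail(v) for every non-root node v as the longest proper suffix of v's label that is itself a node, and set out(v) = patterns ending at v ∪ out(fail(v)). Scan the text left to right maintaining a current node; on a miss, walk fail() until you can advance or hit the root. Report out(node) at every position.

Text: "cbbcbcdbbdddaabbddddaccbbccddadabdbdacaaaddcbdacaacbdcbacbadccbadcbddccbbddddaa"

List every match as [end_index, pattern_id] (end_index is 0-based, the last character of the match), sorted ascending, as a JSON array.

Construct AC machine:
Trie (insert patterns):
  n0 'ε': a→17 b→1 c→6 d→8
  n1 'b': b→2 c→18
  n2 'bb': d→3
  n3 'bbd': d→4
  n4 'bbdd': d→5
  n5 'bbddd': ·  [P0 ends]
  n6 'c': b→7 c→12
  n7 'cb': a→25 d→21  [P1 ends]
  n8 'd': c→9
  n9 'dc': b→10
  n10 'dcb': d→11
  n11 'dcbd': ·  [P2 ends]
  n12 'cc': d→13
  n13 'ccd': d→14
  n14 'ccdd': a→15
  n15 'ccdda': d→16
  n16 'ccddad': ·  [P3 ends]
  n17 'a': ·  [P4 ends]
  n18 'bc': b→19
  n19 'bcb': a→20
  n20 'bcba': ·  [P5 ends]
  n21 'cbd': c→22
  n22 'cbdc': b→23
  n23 'cbdcb': a→24
  n24 'cbdcba': ·  [P6 ends]
  n25 'cba': ·  [P7 ends]

Failure links (BFS by depth):
  n1('b'): parent n0 fail=0; on 'b' 0 → fail=0;  out ∅∪∅=∅
  n6('c'): parent n0 fail=0; on 'c' 0 → fail=0;  out ∅∪∅=∅
  n8('d'): parent n0 fail=0; on 'd' 0 → fail=0;  out ∅∪∅=∅
  n17('a'): parent n0 fail=0; on 'a' 0 → fail=0;  out {4}∪∅={4}
  n2('bb'): parent n1 fail=0; on 'b' 0 → fail=1;  out ∅∪∅=∅
  n7('cb'): parent n6 fail=0; on 'b' 0 → fail=1;  out {1}∪∅={1}
  n9('dc'): parent n8 fail=0; on 'c' 0 → fail=6;  out ∅∪∅=∅
  n12('cc'): parent n6 fail=0; on 'c' 0 → fail=6;  out ∅∪∅=∅
  n18('bc'): parent n1 fail=0; on 'c' 0 → fail=6;  out ∅∪∅=∅
  n3('bbd'): parent n2 fail=1; on 'd' 1→0 → fail=8;  out ∅∪∅=∅
  n10('dcb'): parent n9 fail=6; on 'b' 6 → fail=7;  out ∅∪{1}={1}
  n13('ccd'): parent n12 fail=6; on 'd' 6→0 → fail=8;  out ∅∪∅=∅
  n19('bcb'): parent n18 fail=6; on 'b' 6 → fail=7;  out ∅∪{1}={1}
  n21('cbd'): parent n7 fail=1; on 'd' 1→0 → fail=8;  out ∅∪∅=∅
  n25('cba'): parent n7 fail=1; on 'a' 1→0 → fail=17;  out {7}∪{4}={4,7}
  n4('bbdd'): parent n3 fail=8; on 'd' 8→0 → fail=8;  out ∅∪∅=∅
  n11('dcbd'): parent n10 fail=7; on 'd' 7 → fail=21;  out {2}∪∅={2}
  n14('ccdd'): parent n13 fail=8; on 'd' 8→0 → fail=8;  out ∅∪∅=∅
  n20('bcba'): parent n19 fail=7; on 'a' 7 → fail=25;  out {5}∪{4,7}={4,5,7}
  n22('cbdc'): parent n21 fail=8; on 'c' 8 → fail=9;  out ∅∪∅=∅
  n5('bbddd'): parent n4 fail=8; on 'd' 8→0 → fail=8;  out {0}∪∅={0}
  n15('ccdda'): parent n14 fail=8; on 'a' 8→0 → fail=17;  out ∅∪{4}={4}
  n23('cbdcb'): parent n22 fail=9; on 'b' 9 → fail=10;  out ∅∪{1}={1}
  n16('ccddad'): parent n15 fail=17; on 'd' 17→0 → fail=8;  out {3}∪∅={3}
  n24('cbdcba'): parent n23 fail=10; on 'a' 10→7 → fail=25;  out {6}∪{4,7}={4,6,7}

Run:
i=0 'c': node 0→6
i=1 'b': node 6→7  emit P1@[0:1]
i=2 'b': node 7→2 ·f
i=3 'c': node 2→18 ·f
i=4 'b': node 18→19  emit P1@[3:4]
i=5 'c': node 19→18 ·f
i=6 'd': node 18→8 ·f
i=7 'b': node 8→1 ·f
i=8 'b': node 1→2
i=9 'd': node 2→3
i=10 'd': node 3→4
i=11 'd': node 4→5  emit P0@[7:11]
i=12 'a': node 5→17 ·f  emit P4@[12:12]
i=13 'a': node 17→17 ·f  emit P4@[13:13]
i=14 'b': node 17→1 ·f
i=15 'b': node 1→2
i=16 'd': node 2→3
i=17 'd': node 3→4
i=18 'd': node 4→5  emit P0@[14:18]
i=19 'd': node 5→8 ·f
i=20 'a': node 8→17 ·f  emit P4@[20:20]
i=21 'c': node 17→6 ·f
i=22 'c': node 6→12
i=23 'b': node 12→7 ·f  emit P1@[22:23]
i=24 'b': node 7→2 ·f
i=25 'c': node 2→18 ·f
i=26 'c': node 18→12 ·f
i=27 'd': node 12→13
i=28 'd': node 13→14
i=29 'a': node 14→15  emit P4@[29:29]
i=30 'd': node 15→16  emit P3@[25:30]
i=31 'a': node 16→17 ·f  emit P4@[31:31]
i=32 'b': node 17→1 ·f
i=33 'd': node 1→8 ·f
i=34 'b': node 8→1 ·f
i=35 'd': node 1→8 ·f
i=36 'a': node 8→17 ·f  emit P4@[36:36]
i=37 'c': node 17→6 ·f
i=38 'a': node 6→17 ·f  emit P4@[38:38]
i=39 'a': node 17→17 ·f  emit P4@[39:39]
i=40 'a': node 17→17 ·f  emit P4@[40:40]
i=41 'd': node 17→8 ·f
i=42 'd': node 8→8 ·f
i=43 'c': node 8→9
i=44 'b': node 9→10  emit P1@[43:44]
i=45 'd': node 10→11  emit P2@[42:45]
i=46 'a': node 11→17 ·f  emit P4@[46:46]
i=47 'c': node 17→6 ·f
i=48 'a': node 6→17 ·f  emit P4@[48:48]
i=49 'a': node 17→17 ·f  emit P4@[49:49]
i=50 'c': node 17→6 ·f
i=51 'b': node 6→7  emit P1@[50:51]
i=52 'd': node 7→21
i=53 'c': node 21→22
i=54 'b': node 22→23  emit P1@[53:54]
i=55 'a': node 23→24  emit P4@[55:55],P6@[50:55],P7@[53:55]
i=56 'c': node 24→6 ·f
i=57 'b': node 6→7  emit P1@[56:57]
i=58 'a': node 7→25  emit P4@[58:58],P7@[56:58]
i=59 'd': node 25→8 ·f
i=60 'c': node 8→9
i=61 'c': node 9→12 ·f
i=62 'b': node 12→7 ·f  emit P1@[61:62]
i=63 'a': node 7→25  emit P4@[63:63],P7@[61:63]
i=64 'd': node 25→8 ·f
i=65 'c': node 8→9
i=66 'b': node 9→10  emit P1@[65:66]
i=67 'd': node 10→11  emit P2@[64:67]
i=68 'd': node 11→8 ·f
i=69 'c': node 8→9
i=70 'c': node 9→12 ·f
i=71 'b': node 12→7 ·f  emit P1@[70:71]
i=72 'b': node 7→2 ·f
i=73 'd': node 2→3
i=74 'd': node 3→4
i=75 'd': node 4→5  emit P0@[71:75]
i=76 'd': node 5→8 ·f
i=77 'a': node 8→17 ·f  emit P4@[77:77]
i=78 'a': node 17→17 ·f  emit P4@[78:78]

Result: [[1,1],[4,1],[11,0],[12,4],[13,4],[18,0],[20,4],[23,1],[29,4],[30,3],[31,4],[36,4],[38,4],[39,4],[40,4],[44,1],[45,2],[46,4],[48,4],[49,4],[51,1],[54,1],[55,4],[55,6],[55,7],[57,1],[58,4],[58,7],[62,1],[63,4],[63,7],[66,1],[67,2],[71,1],[75,0],[77,4],[78,4]]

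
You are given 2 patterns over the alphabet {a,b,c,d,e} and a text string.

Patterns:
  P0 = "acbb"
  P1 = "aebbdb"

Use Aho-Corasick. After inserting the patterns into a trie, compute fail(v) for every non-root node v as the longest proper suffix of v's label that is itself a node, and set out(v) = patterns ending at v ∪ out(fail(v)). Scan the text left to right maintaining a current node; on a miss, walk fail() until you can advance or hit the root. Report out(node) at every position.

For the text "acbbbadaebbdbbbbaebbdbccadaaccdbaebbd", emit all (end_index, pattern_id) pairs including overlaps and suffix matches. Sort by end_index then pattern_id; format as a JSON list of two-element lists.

Build automaton:
Trie (insert patterns):
  n0 'ε': a→1
  n1 'a': c→2 e→5
  n2 'ac': b→3
  n3 'acb': b→4
  n4 'acbb': ·  ←P0
  n5 'ae': b→6
  n6 'aeb': b→7
  n7 'aebb': d→8
  n8 'aebbd': b→9
  n9 'aebbdb': ·  ←P1

BFS fail/out derivation:
  n1('a'): parent n0 fail=0; on 'a' 0 → fail=0;  out ∅∪∅=∅
  n2('ac'): parent n1 fail=0; on 'c' 0 → fail=0;  out ∅∪∅=∅
  n5('ae'): parent n1 fail=0; on 'e' 0 → fail=0;  out ∅∪∅=∅
  n3('acb'): parent n2 fail=0; on 'b' 0 → fail=0;  out ∅∪∅=∅
  n6('aeb'): parent n5 fail=0; on 'b' 0 → fail=0;  out ∅∪∅=∅
  n4('acbb'): parent n3 fail=0; on 'b' 0 → fail=0;  out {0}∪∅={0}
  n7('aebb'): parent n6 fail=0; on 'b' 0 → fail=0;  out ∅∪∅=∅
  n8('aebbd'): parent n7 fail=0; on 'd' 0 → fail=0;  out ∅∪∅=∅
  n9('aebbdb'): parent n8 fail=0; on 'b' 0 → fail=0;  out {1}∪∅={1}

Run:
pos 0 'a': at 1
pos 1 'c': at 2
pos 2 'b': at 3
pos 3 'b': at 4  ** P0@[0:3]
pos 4 'b': at 0 ·f
pos 5 'a': at 1
pos 6 'd': at 0 ·f
pos 7 'a': at 1
pos 8 'e': at 5
pos 9 'b': at 6
pos 10 'b': at 7
pos 11 'd': at 8
pos 12 'b': at 9  ** P1@[7:12]
pos 13 'b': at 0 ·f
pos 14 'b': at 0
pos 15 'b': at 0
pos 16 'a': at 1
pos 17 'e': at 5
pos 18 'b': at 6
pos 19 'b': at 7
pos 20 'd': at 8
pos 21 'b': at 9  ** P1@[16:21]
pos 22 'c': at 0 ·f
pos 23 'c': at 0
pos 24 'a': at 1
pos 25 'd': at 0 ·f
pos 26 'a': at 1
pos 27 'a': at 1 ·f
pos 28 'c': at 2
pos 29 'c': at 0 ·f
pos 30 'd': at 0
pos 31 'b': at 0
pos 32 'a': at 1
pos 33 'e': at 5
pos 34 'b': at 6
pos 35 'b': at 7
pos 36 'd': at 8

Result: [[3,0],[12,1],[21,1]]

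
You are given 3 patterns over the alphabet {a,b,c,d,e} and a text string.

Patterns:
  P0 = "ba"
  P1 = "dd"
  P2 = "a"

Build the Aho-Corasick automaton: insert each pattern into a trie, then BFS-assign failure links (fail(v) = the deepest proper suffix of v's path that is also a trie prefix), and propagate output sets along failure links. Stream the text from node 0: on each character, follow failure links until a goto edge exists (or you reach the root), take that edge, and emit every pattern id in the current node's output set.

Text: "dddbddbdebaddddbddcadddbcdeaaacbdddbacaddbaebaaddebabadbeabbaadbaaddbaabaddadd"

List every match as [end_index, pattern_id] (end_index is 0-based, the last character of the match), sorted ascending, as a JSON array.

Construct AC machine:
Trie (insert patterns):
  n0 'ε': a→5 b→1 d→3
  n1 'b': a→2
  n2 'ba': ·  [P0 ends]
  n3 'd': d→4
  n4 'dd': ·  [P1 ends]
  n5 'a': ·  [P2 ends]

Failure links (BFS by depth):
  fail(1) 'b': from fail(0)=0 chase 'b': 0 ⇒ 0;  out=∅∪out(0)=∅
  fail(3) 'd': from fail(0)=0 chase 'd': 0 ⇒ 0;  out=∅∪out(0)=∅
  fail(5) 'a': from fail(0)=0 chase 'a': 0 ⇒ 0;  out={2}∪out(0)={2}
  fail(2) 'ba': from fail(1)=0 chase 'a': 0 ⇒ 5;  out={0}∪out(5)={0,2}
  fail(4) 'dd': from fail(3)=0 chase 'd': 0 ⇒ 3;  out={1}∪out(3)={1}

Text stream:
pos 0 'd': at 3
pos 1 'd': at 4  → match P1@[0:1]
pos 2 'd': at 4 (fail-walked)  → match P1@[1:2]
pos 3 'b': at 1 (fail-walked)
pos 4 'd': at 3 (fail-walked)
pos 5 'd': at 4  → match P1@[4:5]
pos 6 'b': at 1 (fail-walked)
pos 7 'd': at 3 (fail-walked)
pos 8 'e': at 0 (fail-walked)
pos 9 'b': at 1
pos 10 'a': at 2  → match P0@[9:10],P2@[10:10]
pos 11 'd': at 3 (fail-walked)
pos 12 'd': at 4  → match P1@[11:12]
pos 13 'd': at 4 (fail-walked)  → match P1@[12:13]
pos 14 'd': at 4 (fail-walked)  → match P1@[13:14]
pos 15 'b': at 1 (fail-walked)
pos 16 'd': at 3 (fail-walked)
pos 17 'd': at 4  → match P1@[16:17]
pos 18 'c': at 0 (fail-walked)
pos 19 'a': at 5  → match P2@[19:19]
pos 20 'd': at 3 (fail-walked)
pos 21 'd': at 4  → match P1@[20:21]
pos 22 'd': at 4 (fail-walked)  → match P1@[21:22]
pos 23 'b': at 1 (fail-walked)
pos 24 'c': at 0 (fail-walked)
pos 25 'd': at 3
pos 26 'e': at 0 (fail-walked)
pos 27 'a': at 5  → match P2@[27:27]
pos 28 'a': at 5 (fail-walked)  → match P2@[28:28]
pos 29 'a': at 5 (fail-walked)  → match P2@[29:29]
pos 30 'c': at 0 (fail-walked)
pos 31 'b': at 1
pos 32 'd': at 3 (fail-walked)
pos 33 'd': at 4  → match P1@[32:33]
pos 34 'd': at 4 (fail-walked)  → match P1@[33:34]
pos 35 'b': at 1 (fail-walked)
pos 36 'a': at 2  → match P0@[35:36],P2@[36:36]
pos 37 'c': at 0 (fail-walked)
pos 38 'a': at 5  → match P2@[38:38]
pos 39 'd': at 3 (fail-walked)
pos 40 'd': at 4  → match P1@[39:40]
pos 41 'b': at 1 (fail-walked)
pos 42 'a': at 2  → match P0@[41:42],P2@[42:42]
pos 43 'e': at 0 (fail-walked)
pos 44 'b': at 1
pos 45 'a': at 2  → match P0@[44:45],P2@[45:45]
pos 46 'a': at 5 (fail-walked)  → match P2@[46:46]
pos 47 'd': at 3 (fail-walked)
pos 48 'd': at 4  → match P1@[47:48]
pos 49 'e': at 0 (fail-walked)
pos 50 'b': at 1
pos 51 'a': at 2  → match P0@[50:51],P2@[51:51]
pos 52 'b': at 1 (fail-walked)
pos 53 'a': at 2  → match P0@[52:53],P2@[53:53]
pos 54 'd': at 3 (fail-walked)
pos 55 'b': at 1 (fail-walked)
pos 56 'e': at 0 (fail-walked)
pos 57 'a': at 5  → match P2@[57:57]
pos 58 'b': at 1 (fail-walked)
pos 59 'b': at 1 (fail-walked)
pos 60 'a': at 2  → match P0@[59:60],P2@[60:60]
pos 61 'a': at 5 (fail-walked)  → match P2@[61:61]
pos 62 'd': at 3 (fail-walked)
pos 63 'b': at 1 (fail-walked)
pos 64 'a': at 2  → match P0@[63:64],P2@[64:64]
pos 65 'a': at 5 (fail-walked)  → match P2@[65:65]
pos 66 'd': at 3 (fail-walked)
pos 67 'd': at 4  → match P1@[66:67]
pos 68 'b': at 1 (fail-walked)
pos 69 'a': at 2  → match P0@[68:69],P2@[69:69]
pos 70 'a': at 5 (fail-walked)  → match P2@[70:70]
pos 71 'b': at 1 (fail-walked)
pos 72 'a': at 2  → match P0@[71:72],P2@[72:72]
pos 73 'd': at 3 (fail-walked)
pos 74 'd': at 4  → match P1@[73:74]
pos 75 'a': at 5 (fail-walked)  → match P2@[75:75]
pos 76 'd': at 3 (fail-walked)
pos 77 'd': at 4  → match P1@[76:77]

Result: [[1,1],[2,1],[5,1],[10,0],[10,2],[12,1],[13,1],[14,1],[17,1],[19,2],[21,1],[22,1],[27,2],[28,2],[29,2],[33,1],[34,1],[36,0],[36,2],[38,2],[40,1],[42,0],[42,2],[45,0],[45,2],[46,2],[48,1],[51,0],[51,2],[53,0],[53,2],[57,2],[60,0],[60,2],[61,2],[64,0],[64,2],[65,2],[67,1],[69,0],[69,2],[70,2],[72,0],[72,2],[74,1],[75,2],[77,1]]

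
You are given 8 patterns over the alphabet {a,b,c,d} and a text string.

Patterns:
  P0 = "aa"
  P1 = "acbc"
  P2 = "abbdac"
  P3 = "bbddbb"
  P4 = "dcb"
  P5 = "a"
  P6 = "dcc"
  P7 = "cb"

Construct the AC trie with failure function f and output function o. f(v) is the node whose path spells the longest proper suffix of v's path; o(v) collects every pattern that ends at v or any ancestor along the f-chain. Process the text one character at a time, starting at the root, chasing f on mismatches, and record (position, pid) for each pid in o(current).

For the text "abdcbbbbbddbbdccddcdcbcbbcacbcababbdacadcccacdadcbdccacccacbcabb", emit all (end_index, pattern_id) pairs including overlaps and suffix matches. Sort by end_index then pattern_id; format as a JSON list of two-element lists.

Build automaton:
Trie nodes:
  0='ε' goto a→1 b→11 c→21 d→17
  1='a' goto a→2 b→6 c→3  [P5 ends]
  2='aa' goto ·  [P0 ends]
  3='ac' goto b→4
  4='acb' goto c→5
  5='acbc' goto ·  [P1 ends]
  6='ab' goto b→7
  7='abb' goto d→8
  8='abbd' goto a→9
  9='abbda' goto c→10
  10='abbdac' goto ·  [P2 ends]
  11='b' goto b→12
  12='bb' goto d→13
  13='bbd' goto d→14
  14='bbdd' goto b→15
  15='bbddb' goto b→16
  16='bbddbb' goto ·  [P3 ends]
  17='d' goto c→18
  18='dc' goto b→19 c→20
  19='dcb' goto ·  [P4 ends]
  20='dcc' goto ·  [P6 ends]
  21='c' goto b→22
  22='cb' goto ·  [P7 ends]

Failure links (BFS by depth):
  n1('a'): parent n0 fail=0; on 'a' 0 → fail=0;  out {5}∪∅={5}
  n11('b'): parent n0 fail=0; on 'b' 0 → fail=0;  out ∅∪∅=∅
  n17('d'): parent n0 fail=0; on 'd' 0 → fail=0;  out ∅∪∅=∅
  n21('c'): parent n0 fail=0; on 'c' 0 → fail=0;  out ∅∪∅=∅
  n2('aa'): parent n1 fail=0; on 'a' 0 → fail=1;  out {0}∪{5}={0,5}
  n3('ac'): parent n1 fail=0; on 'c' 0 → fail=21;  out ∅∪∅=∅
  n6('ab'): parent n1 fail=0; on 'b' 0 → fail=11;  out ∅∪∅=∅
  n12('bb'): parent n11 fail=0; on 'b' 0 → fail=11;  out ∅∪∅=∅
  n18('dc'): parent n17 fail=0; on 'c' 0 → fail=21;  out ∅∪∅=∅
  n22('cb'): parent n21 fail=0; on 'b' 0 → fail=11;  out {7}∪∅={7}
  n4('acb'): parent n3 fail=21; on 'b' 21 → fail=22;  out ∅∪{7}={7}
  n7('abb'): parent n6 fail=11; on 'b' 11 → fail=12;  out ∅∪∅=∅
  n13('bbd'): parent n12 fail=11; on 'd' 11→0 → fail=17;  out ∅∪∅=∅
  n19('dcb'): parent n18 fail=21; on 'b' 21 → fail=22;  out {4}∪{7}={4,7}
  n20('dcc'): parent n18 fail=21; on 'c' 21→0 → fail=21;  out {6}∪∅={6}
  n5('acbc'): parent n4 fail=22; on 'c' 22→11→0 → fail=21;  out {1}∪∅={1}
  n8('abbd'): parent n7 fail=12; on 'd' 12 → fail=13;  out ∅∪∅=∅
  n14('bbdd'): parent n13 fail=17; on 'd' 17→0 → fail=17;  out ∅∪∅=∅
  n9('abbda'): parent n8 fail=13; on 'a' 13→17→0 → fail=1;  out ∅∪{5}={5}
  n15('bbddb'): parent n14 fail=17; on 'b' 17→0 → fail=11;  out ∅∪∅=∅
  n10('abbdac'): parent n9 fail=1; on 'c' 1 → fail=3;  out {2}∪∅={2}
  n16('bbddbb'): parent n15 fail=11; on 'b' 11 → fail=12;  out {3}∪∅={3}

Scan:
[0] read 'a'  n0⇒n1  → match P5@[0:0]
[1] read 'b'  n1⇒n6
[2] read 'd'  n6⇒n17 ·f
[3] read 'c'  n17⇒n18
[4] read 'b'  n18⇒n19  → match P4@[2:4],P7@[3:4]
[5] read 'b'  n19⇒n12 ·f
[6] read 'b'  n12⇒n12 ·f
[7] read 'b'  n12⇒n12 ·f
[8] read 'b'  n12⇒n12 ·f
[9] read 'd'  n12⇒n13
[10] read 'd'  n13⇒n14
[11] read 'b'  n14⇒n15
[12] read 'b'  n15⇒n16  → match P3@[7:12]
[13] read 'd'  n16⇒n13 ·f
[14] read 'c'  n13⇒n18 ·f
[15] read 'c'  n18⇒n20  → match P6@[13:15]
[16] read 'd'  n20⇒n17 ·f
[17] read 'd'  n17⇒n17 ·f
[18] read 'c'  n17⇒n18
[19] read 'd'  n18⇒n17 ·f
[20] read 'c'  n17⇒n18
[21] read 'b'  n18⇒n19  → match P4@[19:21],P7@[20:21]
[22] read 'c'  n19⇒n21 ·f
[23] read 'b'  n21⇒n22  → match P7@[22:23]
[24] read 'b'  n22⇒n12 ·f
[25] read 'c'  n12⇒n21 ·f
[26] read 'a'  n21⇒n1 ·f  → match P5@[26:26]
[27] read 'c'  n1⇒n3
[28] read 'b'  n3⇒n4  → match P7@[27:28]
[29] read 'c'  n4⇒n5  → match P1@[26:29]
[30] read 'a'  n5⇒n1 ·f  → match P5@[30:30]
[31] read 'b'  n1⇒n6
[32] read 'a'  n6⇒n1 ·f  → match P5@[32:32]
[33] read 'b'  n1⇒n6
[34] read 'b'  n6⇒n7
[35] read 'd'  n7⇒n8
[36] read 'a'  n8⇒n9  → match P5@[36:36]
[37] read 'c'  n9⇒n10  → match P2@[32:37]
[38] read 'a'  n10⇒n1 ·f  → match P5@[38:38]
[39] read 'd'  n1⇒n17 ·f
[40] read 'c'  n17⇒n18
[41] read 'c'  n18⇒n20  → match P6@[39:41]
[42] read 'c'  n20⇒n21 ·f
[43] read 'a'  n21⇒n1 ·f  → match P5@[43:43]
[44] read 'c'  n1⇒n3
[45] read 'd'  n3⇒n17 ·f
[46] read 'a'  n17⇒n1 ·f  → match P5@[46:46]
[47] read 'd'  n1⇒n17 ·f
[48] read 'c'  n17⇒n18
[49] read 'b'  n18⇒n19  → match P4@[47:49],P7@[48:49]
[50] read 'd'  n19⇒n17 ·f
[51] read 'c'  n17⇒n18
[52] read 'c'  n18⇒n20  → match P6@[50:52]
[53] read 'a'  n20⇒n1 ·f  → match P5@[53:53]
[54] read 'c'  n1⇒n3
[55] read 'c'  n3⇒n21 ·f
[56] read 'c'  n21⇒n21 ·f
[57] read 'a'  n21⇒n1 ·f  → match P5@[57:57]
[58] read 'c'  n1⇒n3
[59] read 'b'  n3⇒n4  → match P7@[58:59]
[60] read 'c'  n4⇒n5  → match P1@[57:60]
[61] read 'a'  n5⇒n1 ·f  → match P5@[61:61]
[62] read 'b'  n1⇒n6
[63] read 'b'  n6⇒n7

Result: [[0,5],[4,4],[4,7],[12,3],[15,6],[21,4],[21,7],[23,7],[26,5],[28,7],[29,1],[30,5],[32,5],[36,5],[37,2],[38,5],[41,6],[43,5],[46,5],[49,4],[49,7],[52,6],[53,5],[57,5],[59,7],[60,1],[61,5]]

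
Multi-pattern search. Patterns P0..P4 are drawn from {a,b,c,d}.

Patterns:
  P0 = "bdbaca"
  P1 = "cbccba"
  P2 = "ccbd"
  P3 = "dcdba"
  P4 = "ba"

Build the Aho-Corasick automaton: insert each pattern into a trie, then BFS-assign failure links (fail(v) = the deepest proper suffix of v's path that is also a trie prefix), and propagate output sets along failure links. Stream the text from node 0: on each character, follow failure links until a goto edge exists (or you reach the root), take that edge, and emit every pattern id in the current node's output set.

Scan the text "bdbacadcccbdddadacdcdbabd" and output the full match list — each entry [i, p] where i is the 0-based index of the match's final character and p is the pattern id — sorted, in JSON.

Build automaton:
Trie nodes:
  0='ε' goto b→1 c→7 d→16
  1='b' goto a→21 d→2
  2='bd' goto b→3
  3='bdb' goto a→4
  4='bdba' goto c→5
  5='bdbac' goto a→6
  6='bdbaca' goto ·  [P0 ends]
  7='c' goto b→8 c→13
  8='cb' goto c→9
  9='cbc' goto c→10
  10='cbcc' goto b→11
  11='cbccb' goto a→12
  12='cbccba' goto ·  [P1 ends]
  13='cc' goto b→14
  14='ccb' goto d→15
  15='ccbd' goto ·  [P2 ends]
  16='d' goto c→17
  17='dc' goto d→18
  18='dcd' goto b→19
  19='dcdb' goto a→20
  20='dcdba' goto ·  [P3 ends]
  21='ba' goto ·  [P4 ends]

Failure links (BFS by depth):
  n1('b'): parent n0 fail=0; on 'b' 0 → fail=0;  out ∅∪∅=∅
  n7('c'): parent n0 fail=0; on 'c' 0 → fail=0;  out ∅∪∅=∅
  n16('d'): parent n0 fail=0; on 'd' 0 → fail=0;  out ∅∪∅=∅
  n2('bd'): parent n1 fail=0; on 'd' 0 → fail=16;  out ∅∪∅=∅
  n8('cb'): parent n7 fail=0; on 'b' 0 → fail=1;  out ∅∪∅=∅
  n13('cc'): parent n7 fail=0; on 'c' 0 → fail=7;  out ∅∪∅=∅
  n17('dc'): parent n16 fail=0; on 'c' 0 → fail=7;  out ∅∪∅=∅
  n21('ba'): parent n1 fail=0; on 'a' 0 → fail=0;  out {4}∪∅={4}
  n3('bdb'): parent n2 fail=16; on 'b' 16→0 → fail=1;  out ∅∪∅=∅
  n9('cbc'): parent n8 fail=1; on 'c' 1→0 → fail=7;  out ∅∪∅=∅
  n14('ccb'): parent n13 fail=7; on 'b' 7 → fail=8;  out ∅∪∅=∅
  n18('dcd'): parent n17 fail=7; on 'd' 7→0 → fail=16;  out ∅∪∅=∅
  n4('bdba'): parent n3 fail=1; on 'a' 1 → fail=21;  out ∅∪{4}={4}
  n10('cbcc'): parent n9 fail=7; on 'c' 7 → fail=13;  out ∅∪∅=∅
  n15('ccbd'): parent n14 fail=8; on 'd' 8→1 → fail=2;  out {2}∪∅={2}
  n19('dcdb'): parent n18 fail=16; on 'b' 16→0 → fail=1;  out ∅∪∅=∅
  n5('bdbac'): parent n4 fail=21; on 'c' 21→0 → fail=7;  out ∅∪∅=∅
  n11('cbccb'): parent n10 fail=13; on 'b' 13 → fail=14;  out ∅∪∅=∅
  n20('dcdba'): parent n19 fail=1; on 'a' 1 → fail=21;  out {3}∪{4}={3,4}
  n6('bdbaca'): parent n5 fail=7; on 'a' 7→0 → fail=0;  out {0}∪∅={0}
  n12('cbccba'): parent n11 fail=14; on 'a' 14→8→1 → fail=21;  out {1}∪{4}={1,4}

Text stream:
[0] read 'b'  n0⇒n1
[1] read 'd'  n1⇒n2
[2] read 'b'  n2⇒n3
[3] read 'a'  n3⇒n4  → match P4@[2:3]
[4] read 'c'  n4⇒n5
[5] read 'a'  n5⇒n6  → match P0@[0:5]
[6] read 'd'  n6⇒n16 (via fail)
[7] read 'c'  n16⇒n17
[8] read 'c'  n17⇒n13 (via fail)
[9] read 'c'  n13⇒n13 (via fail)
[10] read 'b'  n13⇒n14
[11] read 'd'  n14⇒n15  → match P2@[8:11]
[12] read 'd'  n15⇒n16 (via fail)
[13] read 'd'  n16⇒n16 (via fail)
[14] read 'a'  n16⇒n0 (via fail)
[15] read 'd'  n0⇒n16
[16] read 'a'  n16⇒n0 (via fail)
[17] read 'c'  n0⇒n7
[18] read 'd'  n7⇒n16 (via fail)
[19] read 'c'  n16⇒n17
[20] read 'd'  n17⇒n18
[21] read 'b'  n18⇒n19
[22] read 'a'  n19⇒n20  → match P3@[18:22],P4@[21:22]
[23] read 'b'  n20⇒n1 (via fail)
[24] read 'd'  n1⇒n2

All matches (sorted): [[3,4],[5,0],[11,2],[22,3],[22,4]]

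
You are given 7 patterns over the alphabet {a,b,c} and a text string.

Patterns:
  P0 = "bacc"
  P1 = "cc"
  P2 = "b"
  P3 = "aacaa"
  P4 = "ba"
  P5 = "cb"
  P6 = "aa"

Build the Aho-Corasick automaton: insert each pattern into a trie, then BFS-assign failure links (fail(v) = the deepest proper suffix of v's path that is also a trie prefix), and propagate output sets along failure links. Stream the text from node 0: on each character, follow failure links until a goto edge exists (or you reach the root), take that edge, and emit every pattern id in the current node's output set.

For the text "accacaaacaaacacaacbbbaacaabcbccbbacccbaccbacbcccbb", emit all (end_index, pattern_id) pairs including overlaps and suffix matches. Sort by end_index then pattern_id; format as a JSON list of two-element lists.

Build automaton:
Trie (insert patterns):
  n0 'ε': a→7 b→1 c→5
  n1 'b': a→2  [P2 ends]
  n2 'ba': c→3  [P4 ends]
  n3 'bac': c→4
  n4 'bacc': ·  [P0 ends]
  n5 'c': b→12 c→6
  n6 'cc': ·  [P1 ends]
  n7 'a': a→8
  n8 'aa': c→9  [P6 ends]
  n9 'aac': a→10
  n10 'aaca': a→11
  n11 'aacaa': ·  [P3 ends]
  n12 'cb': ·  [P5 ends]

Failure links (BFS by depth):
  fail(1) 'b': from fail(0)=0 chase 'b': 0 ⇒ 0;  out={2}∪out(0)={2}
  fail(5) 'c': from fail(0)=0 chase 'c': 0 ⇒ 0;  out=∅∪out(0)=∅
  fail(7) 'a': from fail(0)=0 chase 'a': 0 ⇒ 0;  out=∅∪out(0)=∅
  fail(2) 'ba': from fail(1)=0 chase 'a': 0 ⇒ 7;  out={4}∪out(7)={4}
  fail(6) 'cc': from fail(5)=0 chase 'c': 0 ⇒ 5;  out={1}∪out(5)={1}
  fail(8) 'aa': from fail(7)=0 chase 'a': 0 ⇒ 7;  out={6}∪out(7)={6}
  fail(12) 'cb': from fail(5)=0 chase 'b': 0 ⇒ 1;  out={5}∪out(1)={2,5}
  fail(3) 'bac': from fail(2)=7 chase 'c': 7→0 ⇒ 5;  out=∅∪out(5)=∅
  fail(9) 'aac': from fail(8)=7 chase 'c': 7→0 ⇒ 5;  out=∅∪out(5)=∅
  fail(4) 'bacc': from fail(3)=5 chase 'c': 5 ⇒ 6;  out={0}∪out(6)={0,1}
  fail(10) 'aaca': from fail(9)=5 chase 'a': 5→0 ⇒ 7;  out=∅∪out(7)=∅
  fail(11) 'aacaa': from fail(10)=7 chase 'a': 7 ⇒ 8;  out={3}∪out(8)={3,6}

Scan:
i=0 'a': node 0→7
i=1 'c': node 7→5 ·f
i=2 'c': node 5→6  ** P1@[1:2]
i=3 'a': node 6→7 ·f
i=4 'c': node 7→5 ·f
i=5 'a': node 5→7 ·f
i=6 'a': node 7→8  ** P6@[5:6]
i=7 'a': node 8→8 ·f  ** P6@[6:7]
i=8 'c': node 8→9
i=9 'a': node 9→10
i=10 'a': node 10→11  ** P3@[6:10],P6@[9:10]
i=11 'a': node 11→8 ·f  ** P6@[10:11]
i=12 'c': node 8→9
i=13 'a': node 9→10
i=14 'c': node 10→5 ·f
i=15 'a': node 5→7 ·f
i=16 'a': node 7→8  ** P6@[15:16]
i=17 'c': node 8→9
i=18 'b': node 9→12 ·f  ** P2@[18:18],P5@[17:18]
i=19 'b': node 12→1 ·f  ** P2@[19:19]
i=20 'b': node 1→1 ·f  ** P2@[20:20]
i=21 'a': node 1→2  ** P4@[20:21]
i=22 'a': node 2→8 ·f  ** P6@[21:22]
i=23 'c': node 8→9
i=24 'a': node 9→10
i=25 'a': node 10→11  ** P3@[21:25],P6@[24:25]
i=26 'b': node 11→1 ·f  ** P2@[26:26]
i=27 'c': node 1→5 ·f
i=28 'b': node 5→12  ** P2@[28:28],P5@[27:28]
i=29 'c': node 12→5 ·f
i=30 'c': node 5→6  ** P1@[29:30]
i=31 'b': node 6→12 ·f  ** P2@[31:31],P5@[30:31]
i=32 'b': node 12→1 ·f  ** P2@[32:32]
i=33 'a': node 1→2  ** P4@[32:33]
i=34 'c': node 2→3
i=35 'c': node 3→4  ** P0@[32:35],P1@[34:35]
i=36 'c': node 4→6 ·f  ** P1@[35:36]
i=37 'b': node 6→12 ·f  ** P2@[37:37],P5@[36:37]
i=38 'a': node 12→2 ·f  ** P4@[37:38]
i=39 'c': node 2→3
i=40 'c': node 3→4  ** P0@[37:40],P1@[39:40]
i=41 'b': node 4→12 ·f  ** P2@[41:41],P5@[40:41]
i=42 'a': node 12→2 ·f  ** P4@[41:42]
i=43 'c': node 2→3
i=44 'b': node 3→12 ·f  ** P2@[44:44],P5@[43:44]
i=45 'c': node 12→5 ·f
i=46 'c': node 5→6  ** P1@[45:46]
i=47 'c': node 6→6 ·f  ** P1@[46:47]
i=48 'b': node 6→12 ·f  ** P2@[48:48],P5@[47:48]
i=49 'b': node 12→1 ·f  ** P2@[49:49]

Result: [[2,1],[6,6],[7,6],[10,3],[10,6],[11,6],[16,6],[18,2],[18,5],[19,2],[20,2],[21,4],[22,6],[25,3],[25,6],[26,2],[28,2],[28,5],[30,1],[31,2],[31,5],[32,2],[33,4],[35,0],[35,1],[36,1],[37,2],[37,5],[38,4],[40,0],[40,1],[41,2],[41,5],[42,4],[44,2],[44,5],[46,1],[47,1],[48,2],[48,5],[49,2]]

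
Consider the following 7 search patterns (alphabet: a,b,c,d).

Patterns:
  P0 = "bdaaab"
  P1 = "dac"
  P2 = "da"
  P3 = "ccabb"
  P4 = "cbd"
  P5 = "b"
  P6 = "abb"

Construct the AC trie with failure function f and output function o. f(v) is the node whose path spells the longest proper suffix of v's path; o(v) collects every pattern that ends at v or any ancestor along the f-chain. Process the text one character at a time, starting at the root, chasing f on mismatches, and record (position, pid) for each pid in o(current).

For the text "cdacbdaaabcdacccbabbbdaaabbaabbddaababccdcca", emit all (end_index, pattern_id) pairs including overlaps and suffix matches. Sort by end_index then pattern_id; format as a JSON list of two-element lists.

Construct AC machine:
Trie nodes:
  n0 'ε': a→17 b→1 c→10 d→7
  n1 'b': d→2  ←P5
  n2 'bd': a→3
  n3 'bda': a→4
  n4 'bdaa': a→5
  n5 'bdaaa': b→6
  n6 'bdaaab': ·  ←P0
  n7 'd': a→8
  n8 'da': c→9  ←P2
  n9 'dac': ·  ←P1
  n10 'c': b→15 c→11
  n11 'cc': a→12
  n12 'cca': b→13
  n13 'ccab': b→14
  n14 'ccabb': ·  ←P3
  n15 'cb': d→16
  n16 'cbd': ·  ←P4
  n17 'a': b→18
  n18 'ab': b→19
  n19 'abb': ·  ←P6

BFS fail/out derivation:
  n1('b'): parent n0 fail=0; on 'b' 0 → fail=0;  out {5}∪∅={5}
  n7('d'): parent n0 fail=0; on 'd' 0 → fail=0;  out ∅∪∅=∅
  n10('c'): parent n0 fail=0; on 'c' 0 → fail=0;  out ∅∪∅=∅
  n17('a'): parent n0 fail=0; on 'a' 0 → fail=0;  out ∅∪∅=∅
  n2('bd'): parent n1 fail=0; on 'd' 0 → fail=7;  out ∅∪∅=∅
  n8('da'): parent n7 fail=0; on 'a' 0 → fail=17;  out {2}∪∅={2}
  n11('cc'): parent n10 fail=0; on 'c' 0 → fail=10;  out ∅∪∅=∅
  n15('cb'): parent n10 fail=0; on 'b' 0 → fail=1;  out ∅∪{5}={5}
  n18('ab'): parent n17 fail=0; on 'b' 0 → fail=1;  out ∅∪{5}={5}
  n3('bda'): parent n2 fail=7; on 'a' 7 → fail=8;  out ∅∪{2}={2}
  n9('dac'): parent n8 fail=17; on 'c' 17→0 → fail=10;  out {1}∪∅={1}
  n12('cca'): parent n11 fail=10; on 'a' 10→0 → fail=17;  out ∅∪∅=∅
  n16('cbd'): parent n15 fail=1; on 'd' 1 → fail=2;  out {4}∪∅={4}
  n19('abb'): parent n18 fail=1; on 'b' 1→0 → fail=1;  out {6}∪{5}={5,6}
  n4('bdaa'): parent n3 fail=8; on 'a' 8→17→0 → fail=17;  out ∅∪∅=∅
  n13('ccab'): parent n12 fail=17; on 'b' 17 → fail=18;  out ∅∪{5}={5}
  n5('bdaaa'): parent n4 fail=17; on 'a' 17→0 → fail=17;  out ∅∪∅=∅
  n14('ccabb'): parent n13 fail=18; on 'b' 18 → fail=19;  out {3}∪{5,6}={3,5,6}
  n6('bdaaab'): parent n5 fail=17; on 'b' 17 → fail=18;  out {0}∪{5}={0,5}

Text stream:
pos 0 'c': at 10
pos 1 'd': at 7 (fail-walked)
pos 2 'a': at 8  emit P2@[1:2]
pos 3 'c': at 9  emit P1@[1:3]
pos 4 'b': at 15 (fail-walked)  emit P5@[4:4]
pos 5 'd': at 16  emit P4@[3:5]
pos 6 'a': at 3 (fail-walked)  emit P2@[5:6]
pos 7 'a': at 4
pos 8 'a': at 5
pos 9 'b': at 6  emit P0@[4:9],P5@[9:9]
pos 10 'c': at 10 (fail-walked)
pos 11 'd': at 7 (fail-walked)
pos 12 'a': at 8  emit P2@[11:12]
pos 13 'c': at 9  emit P1@[11:13]
pos 14 'c': at 11 (fail-walked)
pos 15 'c': at 11 (fail-walked)
pos 16 'b': at 15 (fail-walked)  emit P5@[16:16]
pos 17 'a': at 17 (fail-walked)
pos 18 'b': at 18  emit P5@[18:18]
pos 19 'b': at 19  emit P5@[19:19],P6@[17:19]
pos 20 'b': at 1 (fail-walked)  emit P5@[20:20]
pos 21 'd': at 2
pos 22 'a': at 3  emit P2@[21:22]
pos 23 'a': at 4
pos 24 'a': at 5
pos 25 'b': at 6  emit P0@[20:25],P5@[25:25]
pos 26 'b': at 19 (fail-walked)  emit P5@[26:26],P6@[24:26]
pos 27 'a': at 17 (fail-walked)
pos 28 'a': at 17 (fail-walked)
pos 29 'b': at 18  emit P5@[29:29]
pos 30 'b': at 19  emit P5@[30:30],P6@[28:30]
pos 31 'd': at 2 (fail-walked)
pos 32 'd': at 7 (fail-walked)
pos 33 'a': at 8  emit P2@[32:33]
pos 34 'a': at 17 (fail-walked)
pos 35 'b': at 18  emit P5@[35:35]
pos 36 'a': at 17 (fail-walked)
pos 37 'b': at 18  emit P5@[37:37]
pos 38 'c': at 10 (fail-walked)
pos 39 'c': at 11
pos 40 'd': at 7 (fail-walked)
pos 41 'c': at 10 (fail-walked)
pos 42 'c': at 11
pos 43 'a': at 12

All matches (sorted): [[2,2],[3,1],[4,5],[5,4],[6,2],[9,0],[9,5],[12,2],[13,1],[16,5],[18,5],[19,5],[19,6],[20,5],[22,2],[25,0],[25,5],[26,5],[26,6],[29,5],[30,5],[30,6],[33,2],[35,5],[37,5]]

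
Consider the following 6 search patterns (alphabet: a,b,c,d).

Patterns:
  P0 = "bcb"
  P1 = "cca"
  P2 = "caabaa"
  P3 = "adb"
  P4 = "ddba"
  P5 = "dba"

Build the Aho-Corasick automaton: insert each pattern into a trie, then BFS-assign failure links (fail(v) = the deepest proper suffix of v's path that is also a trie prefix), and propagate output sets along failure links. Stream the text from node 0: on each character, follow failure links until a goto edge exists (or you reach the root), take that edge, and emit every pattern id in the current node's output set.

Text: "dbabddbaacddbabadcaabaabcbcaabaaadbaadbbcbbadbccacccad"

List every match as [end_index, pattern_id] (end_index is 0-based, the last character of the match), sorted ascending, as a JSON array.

Build:
Trie (insert patterns):
  n0 'ε': a→12 b→1 c→4 d→15
  n1 'b': c→2
  n2 'bc': b→3
  n3 'bcb': ·  ←P0
  n4 'c': a→7 c→5
  n5 'cc': a→6
  n6 'cca': ·  ←P1
  n7 'ca': a→8
  n8 'caa': b→9
  n9 'caab': a→10
  n10 'caaba': a→11
  n11 'caabaa': ·  ←P2
  n12 'a': d→13
  n13 'ad': b→14
  n14 'adb': ·  ←P3
  n15 'd': b→19 d→16
  n16 'dd': b→17
  n17 'ddb': a→18
  n18 'ddba': ·  ←P4
  n19 'db': a→20
  n20 'dba': ·  ←P5

BFS fail/out derivation:
  n1('b'): parent n0 fail=0; on 'b' 0 → fail=0;  out ∅∪∅=∅
  n4('c'): parent n0 fail=0; on 'c' 0 → fail=0;  out ∅∪∅=∅
  n12('a'): parent n0 fail=0; on 'a' 0 → fail=0;  out ∅∪∅=∅
  n15('d'): parent n0 fail=0; on 'd' 0 → fail=0;  out ∅∪∅=∅
  n2('bc'): parent n1 fail=0; on 'c' 0 → fail=4;  out ∅∪∅=∅
  n5('cc'): parent n4 fail=0; on 'c' 0 → fail=4;  out ∅∪∅=∅
  n7('ca'): parent n4 fail=0; on 'a' 0 → fail=12;  out ∅∪∅=∅
  n13('ad'): parent n12 fail=0; on 'd' 0 → fail=15;  out ∅∪∅=∅
  n16('dd'): parent n15 fail=0; on 'd' 0 → fail=15;  out ∅∪∅=∅
  n19('db'): parent n15 fail=0; on 'b' 0 → fail=1;  out ∅∪∅=∅
  n3('bcb'): parent n2 fail=4; on 'b' 4→0 → fail=1;  out {0}∪∅={0}
  n6('cca'): parent n5 fail=4; on 'a' 4 → fail=7;  out {1}∪∅={1}
  n8('caa'): parent n7 fail=12; on 'a' 12→0 → fail=12;  out ∅∪∅=∅
  n14('adb'): parent n13 fail=15; on 'b' 15 → fail=19;  out {3}∪∅={3}
  n17('ddb'): parent n16 fail=15; on 'b' 15 → fail=19;  out ∅∪∅=∅
  n20('dba'): parent n19 fail=1; on 'a' 1→0 → fail=12;  out {5}∪∅={5}
  n9('caab'): parent n8 fail=12; on 'b' 12→0 → fail=1;  out ∅∪∅=∅
  n18('ddba'): parent n17 fail=19; on 'a' 19 → fail=20;  out {4}∪{5}={4,5}
  n10('caaba'): parent n9 fail=1; on 'a' 1→0 → fail=12;  out ∅∪∅=∅
  n11('caabaa'): parent n10 fail=12; on 'a' 12→0 → fail=12;  out {2}∪∅={2}

Scan:
[0] read 'd'  n0⇒n15
[1] read 'b'  n15⇒n19
[2] read 'a'  n19⇒n20  ** P5@[0:2]
[3] read 'b'  n20⇒n1 (via fail)
[4] read 'd'  n1⇒n15 (via fail)
[5] read 'd'  n15⇒n16
[6] read 'b'  n16⇒n17
[7] read 'a'  n17⇒n18  ** P4@[4:7],P5@[5:7]
[8] read 'a'  n18⇒n12 (via fail)
[9] read 'c'  n12⇒n4 (via fail)
[10] read 'd'  n4⇒n15 (via fail)
[11] read 'd'  n15⇒n16
[12] read 'b'  n16⇒n17
[13] read 'a'  n17⇒n18  ** P4@[10:13],P5@[11:13]
[14] read 'b'  n18⇒n1 (via fail)
[15] read 'a'  n1⇒n12 (via fail)
[16] read 'd'  n12⇒n13
[17] read 'c'  n13⇒n4 (via fail)
[18] read 'a'  n4⇒n7
[19] read 'a'  n7⇒n8
[20] read 'b'  n8⇒n9
[21] read 'a'  n9⇒n10
[22] read 'a'  n10⇒n11  ** P2@[17:22]
[23] read 'b'  n11⇒n1 (via fail)
[24] read 'c'  n1⇒n2
[25] read 'b'  n2⇒n3  ** P0@[23:25]
[26] read 'c'  n3⇒n2 (via fail)
[27] read 'a'  n2⇒n7 (via fail)
[28] read 'a'  n7⇒n8
[29] read 'b'  n8⇒n9
[30] read 'a'  n9⇒n10
[31] read 'a'  n10⇒n11  ** P2@[26:31]
[32] read 'a'  n11⇒n12 (via fail)
[33] read 'd'  n12⇒n13
[34] read 'b'  n13⇒n14  ** P3@[32:34]
[35] read 'a'  n14⇒n20 (via fail)  ** P5@[33:35]
[36] read 'a'  n20⇒n12 (via fail)
[37] read 'd'  n12⇒n13
[38] read 'b'  n13⇒n14  ** P3@[36:38]
[39] read 'b'  n14⇒n1 (via fail)
[40] read 'c'  n1⇒n2
[41] read 'b'  n2⇒n3  ** P0@[39:41]
[42] read 'b'  n3⇒n1 (via fail)
[43] read 'a'  n1⇒n12 (via fail)
[44] read 'd'  n12⇒n13
[45] read 'b'  n13⇒n14  ** P3@[43:45]
[46] read 'c'  n14⇒n2 (via fail)
[47] read 'c'  n2⇒n5 (via fail)
[48] read 'a'  n5⇒n6  ** P1@[46:48]
[49] read 'c'  n6⇒n4 (via fail)
[50] read 'c'  n4⇒n5
[51] read 'c'  n5⇒n5 (via fail)
[52] read 'a'  n5⇒n6  ** P1@[50:52]
[53] read 'd'  n6⇒n13 (via fail)

Result: [[2,5],[7,4],[7,5],[13,4],[13,5],[22,2],[25,0],[31,2],[34,3],[35,5],[38,3],[41,0],[45,3],[48,1],[52,1]]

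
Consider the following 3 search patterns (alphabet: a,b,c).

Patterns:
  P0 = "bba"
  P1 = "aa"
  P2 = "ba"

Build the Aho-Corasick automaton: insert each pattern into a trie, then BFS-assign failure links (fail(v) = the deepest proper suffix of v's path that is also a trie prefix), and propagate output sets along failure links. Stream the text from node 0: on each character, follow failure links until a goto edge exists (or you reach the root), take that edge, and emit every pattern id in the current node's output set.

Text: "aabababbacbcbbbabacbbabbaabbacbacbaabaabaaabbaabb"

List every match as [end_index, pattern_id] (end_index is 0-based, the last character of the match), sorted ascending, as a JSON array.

Build automaton:
Trie (insert patterns):
  0='ε' goto a→4 b→1
  1='b' goto a→6 b→2
  2='bb' goto a→3
  3='bba' goto ·  [P0 ends]
  4='a' goto a→5
  5='aa' goto ·  [P1 ends]
  6='ba' goto ·  [P2 ends]

Failure links (BFS by depth):
  fail(1) 'b': from fail(0)=0 chase 'b': 0 ⇒ 0;  out=∅∪out(0)=∅
  fail(4) 'a': from fail(0)=0 chase 'a': 0 ⇒ 0;  out=∅∪out(0)=∅
  fail(2) 'bb': from fail(1)=0 chase 'b': 0 ⇒ 1;  out=∅∪out(1)=∅
  fail(5) 'aa': from fail(4)=0 chase 'a': 0 ⇒ 4;  out={1}∪out(4)={1}
  fail(6) 'ba': from fail(1)=0 chase 'a': 0 ⇒ 4;  out={2}∪out(4)={2}
  fail(3) 'bba': from fail(2)=1 chase 'a': 1 ⇒ 6;  out={0}∪out(6)={0,2}

Text stream:
pos 0 'a': at 4
pos 1 'a': at 5  → match P1@[0:1]
pos 2 'b': at 1 ·f
pos 3 'a': at 6  → match P2@[2:3]
pos 4 'b': at 1 ·f
pos 5 'a': at 6  → match P2@[4:5]
pos 6 'b': at 1 ·f
pos 7 'b': at 2
pos 8 'a': at 3  → match P0@[6:8],P2@[7:8]
pos 9 'c': at 0 ·f
pos 10 'b': at 1
pos 11 'c': at 0 ·f
pos 12 'b': at 1
pos 13 'b': at 2
pos 14 'b': at 2 ·f
pos 15 'a': at 3  → match P0@[13:15],P2@[14:15]
pos 16 'b': at 1 ·f
pos 17 'a': at 6  → match P2@[16:17]
pos 18 'c': at 0 ·f
pos 19 'b': at 1
pos 20 'b': at 2
pos 21 'a': at 3  → match P0@[19:21],P2@[20:21]
pos 22 'b': at 1 ·f
pos 23 'b': at 2
pos 24 'a': at 3  → match P0@[22:24],P2@[23:24]
pos 25 'a': at 5 ·f  → match P1@[24:25]
pos 26 'b': at 1 ·f
pos 27 'b': at 2
pos 28 'a': at 3  → match P0@[26:28],P2@[27:28]
pos 29 'c': at 0 ·f
pos 30 'b': at 1
pos 31 'a': at 6  → match P2@[30:31]
pos 32 'c': at 0 ·f
pos 33 'b': at 1
pos 34 'a': at 6  → match P2@[33:34]
pos 35 'a': at 5 ·f  → match P1@[34:35]
pos 36 'b': at 1 ·f
pos 37 'a': at 6  → match P2@[36:37]
pos 38 'a': at 5 ·f  → match P1@[37:38]
pos 39 'b': at 1 ·f
pos 40 'a': at 6  → match P2@[39:40]
pos 41 'a': at 5 ·f  → match P1@[40:41]
pos 42 'a': at 5 ·f  → match P1@[41:42]
pos 43 'b': at 1 ·f
pos 44 'b': at 2
pos 45 'a': at 3  → match P0@[43:45],P2@[44:45]
pos 46 'a': at 5 ·f  → match P1@[45:46]
pos 47 'b': at 1 ·f
pos 48 'b': at 2

Result: [[1,1],[3,2],[5,2],[8,0],[8,2],[15,0],[15,2],[17,2],[21,0],[21,2],[24,0],[24,2],[25,1],[28,0],[28,2],[31,2],[34,2],[35,1],[37,2],[38,1],[40,2],[41,1],[42,1],[45,0],[45,2],[46,1]]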